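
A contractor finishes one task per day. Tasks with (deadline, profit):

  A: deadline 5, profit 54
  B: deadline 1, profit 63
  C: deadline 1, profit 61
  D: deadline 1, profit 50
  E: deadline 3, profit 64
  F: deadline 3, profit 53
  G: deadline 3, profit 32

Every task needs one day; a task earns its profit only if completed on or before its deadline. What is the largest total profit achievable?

234

Take jobs in profit order; each goes to the latest open slot no later than its deadline.
Profit order: E=64 B=63 C=61 A=54 F=53 D=50 G=32
Assign: E→slot 3, B→slot 1, C skipped, A→slot 5, F→slot 2, D skipped, G skipped.
Slots: [1:B] [2:F] [3:E] [5:A]
Profit = 63 + 53 + 64 + 54 = 234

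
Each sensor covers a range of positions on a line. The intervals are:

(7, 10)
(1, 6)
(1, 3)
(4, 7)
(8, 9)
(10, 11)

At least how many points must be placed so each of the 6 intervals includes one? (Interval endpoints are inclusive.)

Sort by right endpoint; whenever an interval is uncovered, place a point at its right end.
By right end: [1,3]  [1,6]  [4,7]  [8,9]  [7,10]  [10,11]
[1,3] uncovered → point at 3; [4,7] uncovered → point at 7; [8,9] uncovered → point at 9; [10,11] uncovered → point at 11.
Points: 3, 7, 9, 11 (4 total).

4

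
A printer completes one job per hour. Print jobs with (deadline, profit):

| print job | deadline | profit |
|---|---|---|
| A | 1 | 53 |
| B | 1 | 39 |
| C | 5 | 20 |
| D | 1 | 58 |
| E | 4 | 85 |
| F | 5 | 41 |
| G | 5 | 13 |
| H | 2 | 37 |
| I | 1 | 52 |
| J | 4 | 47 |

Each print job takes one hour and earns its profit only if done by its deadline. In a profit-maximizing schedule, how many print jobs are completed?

5

Sort by profit descending; place each in the latest free slot ≤ its deadline.
Profit order: E=85 D=58 A=53 I=52 J=47 F=41 B=39 H=37 C=20 G=13
Assign: E→slot 4, D→slot 1, A skipped, I skipped, J→slot 3, F→slot 5, B skipped, H→slot 2, C skipped, G skipped.
Slots: [1:D] [2:H] [3:J] [4:E] [5:F]
5 of 10 scheduled.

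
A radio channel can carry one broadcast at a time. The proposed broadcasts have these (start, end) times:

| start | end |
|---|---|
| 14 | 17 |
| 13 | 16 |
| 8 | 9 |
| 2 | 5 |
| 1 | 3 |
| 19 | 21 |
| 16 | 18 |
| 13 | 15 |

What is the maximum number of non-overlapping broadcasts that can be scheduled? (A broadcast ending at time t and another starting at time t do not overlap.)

Sorted by end: (1,3)  (2,5)  (8,9)  (13,15)  (13,16)  (14,17)  (16,18)  (19,21)
take (1,3); take (8,9); take (13,15); take (16,18); take (19,21).
Selected 5 broadcasts.

5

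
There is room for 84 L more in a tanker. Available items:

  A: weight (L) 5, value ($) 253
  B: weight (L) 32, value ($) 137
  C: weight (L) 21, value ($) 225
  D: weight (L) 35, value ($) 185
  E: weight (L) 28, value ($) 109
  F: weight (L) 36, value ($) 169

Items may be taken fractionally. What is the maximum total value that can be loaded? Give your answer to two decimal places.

770.97

Order: A (253/5=50.60) > C (225/21=10.71) > D (185/35=5.29) > F (169/36=4.69) > B (137/32=4.28) > E (109/28=3.89)
Fill: take A (5 @ 253) → take C (21 @ 225) → take D (35 @ 185) → take 23/36 of F → 107.97; 84/84 used.
Total value = 770.97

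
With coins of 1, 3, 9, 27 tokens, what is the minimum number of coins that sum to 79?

79 = 2×27 + 2×9 + 2×3 + 1×1
Total coins = 2 + 2 + 2 + 1 = 7

7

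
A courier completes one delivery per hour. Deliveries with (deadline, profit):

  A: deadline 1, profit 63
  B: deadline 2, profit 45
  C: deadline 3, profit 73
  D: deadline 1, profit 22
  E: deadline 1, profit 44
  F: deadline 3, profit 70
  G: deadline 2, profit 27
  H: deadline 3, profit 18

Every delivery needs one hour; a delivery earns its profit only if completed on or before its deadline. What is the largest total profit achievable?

Take jobs in profit order; each goes to the latest open slot no later than its deadline.
By profit: C(d3,73), F(d3,70), A(d1,63), B(d2,45), E(d1,44), G(d2,27), D(d1,22), H(d3,18)
C→slot 3; F→slot 2; A→slot 1; B skipped; E skipped; G skipped; D skipped; H skipped.
Profit = 63 + 70 + 73 = 206

206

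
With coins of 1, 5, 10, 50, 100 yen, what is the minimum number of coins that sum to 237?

237 = 2×100 + 3×10 + 1×5 + 2×1
Total coins = 2 + 3 + 1 + 2 = 8

8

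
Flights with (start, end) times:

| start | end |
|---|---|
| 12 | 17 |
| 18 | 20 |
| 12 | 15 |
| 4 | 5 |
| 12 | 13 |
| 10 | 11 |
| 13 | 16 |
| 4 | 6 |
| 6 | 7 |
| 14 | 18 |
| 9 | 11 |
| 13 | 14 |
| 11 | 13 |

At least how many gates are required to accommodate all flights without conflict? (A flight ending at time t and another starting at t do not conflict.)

The answer is the maximum number of intervals overlapping at any instant.
starts: [4, 4, 6, 9, 10, 11, 12, 12, 12, 13, 13, 14, 18]
ends:   [5, 6, 7, 11, 11, 13, 13, 14, 15, 16, 17, 18, 20]
s4→1 s4→2 e5→1 e6→0 s6→1 e7→0 s9→1 s10→2 e11→1 e11→0 s11→1 s12→2 s12→3 s12→4  — peak 4.

4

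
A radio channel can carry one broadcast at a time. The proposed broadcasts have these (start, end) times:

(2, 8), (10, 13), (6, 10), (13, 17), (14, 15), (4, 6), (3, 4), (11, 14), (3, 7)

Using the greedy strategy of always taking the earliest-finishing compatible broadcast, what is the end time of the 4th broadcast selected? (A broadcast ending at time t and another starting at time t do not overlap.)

13

Sort by end time and greedily take each interval whose start is ≥ the last chosen end.
Sorted by end: (3,4)  (4,6)  (3,7)  (2,8)  (6,10)  (10,13)  (11,14)  (14,15)  (13,17)
take (3,4); take (4,6); skip (3,7); skip (2,8); take (6,10); take (10,13); take (14,15).
Selected: (3,4) (4,6) (6,10) (10,13) (14,15)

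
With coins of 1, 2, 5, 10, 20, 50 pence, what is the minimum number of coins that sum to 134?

Greedy: take as many of the largest coin as possible, then repeat with the remainder.
134 = 2×50 + 1×20 + 1×10 + 2×2
Total coins = 2 + 1 + 1 + 2 = 6

6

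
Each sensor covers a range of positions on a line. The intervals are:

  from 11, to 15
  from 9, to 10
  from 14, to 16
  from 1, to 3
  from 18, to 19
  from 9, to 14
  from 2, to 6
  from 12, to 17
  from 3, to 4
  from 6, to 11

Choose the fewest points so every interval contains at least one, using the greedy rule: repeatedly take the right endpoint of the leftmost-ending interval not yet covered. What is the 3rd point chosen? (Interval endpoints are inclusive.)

15

Process intervals by earliest right end; each time one isn't hit yet, stab at its right endpoint.
Sorted: [1,3] [3,4] [2,6] [9,10] [6,11] [9,14] [11,15] [14,16] [12,17] [18,19]
{[1,3],[3,4],[2,6]} hit by 3; {[9,10],[6,11],[9,14]} hit by 10; {[11,15],[14,16],[12,17]} hit by 15; {[18,19]} hit by 19.
Points: 3, 10, 15, 19 (4 total).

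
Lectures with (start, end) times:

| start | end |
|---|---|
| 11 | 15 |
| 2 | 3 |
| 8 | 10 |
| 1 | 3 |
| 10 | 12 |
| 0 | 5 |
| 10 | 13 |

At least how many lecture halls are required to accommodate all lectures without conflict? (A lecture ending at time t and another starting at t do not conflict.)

starts: [0, 1, 2, 8, 10, 10, 11]
ends:   [3, 3, 5, 10, 12, 13, 15]
s0→1 s1→2 s2→3  — peak 3.

3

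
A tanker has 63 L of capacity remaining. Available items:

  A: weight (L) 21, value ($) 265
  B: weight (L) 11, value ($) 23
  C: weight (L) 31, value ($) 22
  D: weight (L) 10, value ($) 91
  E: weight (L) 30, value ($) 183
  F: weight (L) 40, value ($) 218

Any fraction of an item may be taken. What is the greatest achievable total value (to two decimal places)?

Sort by value per unit weight and fill in that order.
Order: A (265/21=12.62) > D (91/10=9.10) > E (183/30=6.10) > F (218/40=5.45) > B (23/11=2.09) > C (22/31=0.71)
Fill: take A (21 @ 265) → take D (10 @ 91) → take E (30 @ 183) → take 2/40 of F → 10.90; 63/63 used.
Total value = 549.90

549.90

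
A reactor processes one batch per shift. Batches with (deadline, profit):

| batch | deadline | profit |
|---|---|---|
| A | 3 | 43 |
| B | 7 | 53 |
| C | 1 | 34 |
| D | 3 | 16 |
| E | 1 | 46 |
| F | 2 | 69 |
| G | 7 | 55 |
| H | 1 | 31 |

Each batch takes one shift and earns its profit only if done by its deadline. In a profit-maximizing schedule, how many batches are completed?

By profit: F(d2,69), G(d7,55), B(d7,53), E(d1,46), A(d3,43), C(d1,34), H(d1,31), D(d3,16)
F→slot 2; G→slot 7; B→slot 6; E→slot 1; A→slot 3; C skipped; H skipped; D skipped.
5 of 8 scheduled.

5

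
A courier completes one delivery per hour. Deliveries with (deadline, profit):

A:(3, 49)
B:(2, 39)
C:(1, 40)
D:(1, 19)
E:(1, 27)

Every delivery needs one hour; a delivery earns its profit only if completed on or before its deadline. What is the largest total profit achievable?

Take jobs in profit order; each goes to the latest open slot no later than its deadline.
Profit order: A=49 C=40 B=39 E=27 D=19
Assign: A→slot 3, C→slot 1, B→slot 2, E skipped, D skipped.
Slots: [1:C] [2:B] [3:A]
Profit = 40 + 39 + 49 = 128

128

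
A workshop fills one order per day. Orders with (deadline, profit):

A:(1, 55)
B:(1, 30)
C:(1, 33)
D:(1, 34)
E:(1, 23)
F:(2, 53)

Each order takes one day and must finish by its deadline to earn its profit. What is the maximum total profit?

Sort by profit descending; place each in the latest free slot ≤ its deadline.
Profit order: A=55 F=53 D=34 C=33 B=30 E=23
Assign: A→slot 1, F→slot 2, D skipped, C skipped, B skipped, E skipped.
Slots: [1:A] [2:F]
Profit = 55 + 53 = 108

108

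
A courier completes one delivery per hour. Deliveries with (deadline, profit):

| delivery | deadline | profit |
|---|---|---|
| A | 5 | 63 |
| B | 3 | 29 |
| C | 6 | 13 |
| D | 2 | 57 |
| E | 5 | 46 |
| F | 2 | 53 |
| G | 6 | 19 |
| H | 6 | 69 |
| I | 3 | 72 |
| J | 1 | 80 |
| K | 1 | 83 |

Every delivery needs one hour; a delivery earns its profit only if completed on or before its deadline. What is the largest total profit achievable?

390

Sort by profit descending; place each in the latest free slot ≤ its deadline.
By profit: K(d1,83), J(d1,80), I(d3,72), H(d6,69), A(d5,63), D(d2,57), F(d2,53), E(d5,46), B(d3,29), G(d6,19), C(d6,13)
K→slot 1; J skipped; I→slot 3; H→slot 6; A→slot 5; D→slot 2; F skipped; E→slot 4; B skipped; G skipped; C skipped.
Profit = 83 + 57 + 72 + 46 + 63 + 69 = 390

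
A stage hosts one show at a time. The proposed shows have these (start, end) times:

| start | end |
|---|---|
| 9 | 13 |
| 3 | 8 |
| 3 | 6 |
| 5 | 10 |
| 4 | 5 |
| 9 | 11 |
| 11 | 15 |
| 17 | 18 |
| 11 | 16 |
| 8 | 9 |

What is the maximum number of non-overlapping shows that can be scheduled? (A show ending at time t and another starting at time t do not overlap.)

5

Greedy by earliest finish: after sorting by end time, pick each interval compatible with the last pick.
By end time: (4,5), (3,6), (3,8), (8,9), (5,10), (9,11), (9,13), (11,15), (11,16), (17,18).
Pick (4,5); next start ≥ 5 → (8,9); next start ≥ 9 → (9,11); next start ≥ 11 → (11,15); next start ≥ 15 → (17,18).
Selected 5 shows.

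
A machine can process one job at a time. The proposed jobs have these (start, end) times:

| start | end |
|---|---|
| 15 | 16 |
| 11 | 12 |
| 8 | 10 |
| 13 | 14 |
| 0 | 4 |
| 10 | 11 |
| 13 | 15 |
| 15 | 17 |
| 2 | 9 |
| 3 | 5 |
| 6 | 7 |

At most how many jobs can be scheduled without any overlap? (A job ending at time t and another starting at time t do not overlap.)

Order by finish time; keep every interval that doesn't clash with the previous kept one.
Sorted by end: (0,4)  (3,5)  (6,7)  (2,9)  (8,10)  (10,11)  (11,12)  (13,14)  (13,15)  (15,16)  (15,17)
take (0,4); take (6,7); take (8,10); take (10,11); take (11,12); take (13,14); skip (13,15); take (15,16).
Selected 7 jobs.

7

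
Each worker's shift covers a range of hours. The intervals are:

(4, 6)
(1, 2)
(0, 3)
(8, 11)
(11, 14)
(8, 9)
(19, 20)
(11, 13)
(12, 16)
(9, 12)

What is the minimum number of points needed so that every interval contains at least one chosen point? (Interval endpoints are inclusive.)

Process intervals by earliest right end; each time one isn't hit yet, stab at its right endpoint.
By right end: [1,2]  [0,3]  [4,6]  [8,9]  [8,11]  [9,12]  [11,13]  [11,14]  [12,16]  [19,20]
[1,2] uncovered → point at 2; [4,6] uncovered → point at 6; [8,9] uncovered → point at 9; [11,13] uncovered → point at 13; [19,20] uncovered → point at 20.
Points: 2, 6, 9, 13, 20 (5 total).

5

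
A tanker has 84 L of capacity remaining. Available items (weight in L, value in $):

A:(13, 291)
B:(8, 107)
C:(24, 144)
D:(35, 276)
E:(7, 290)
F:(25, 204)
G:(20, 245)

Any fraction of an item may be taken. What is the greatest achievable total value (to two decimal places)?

Greedy by value/weight ratio, highest first.
Ratios (sorted): E 41.43, A 22.38, B 13.38, G 12.25, F 8.16, D 7.89, C 6.00
take E (7 @ 290); take A (13 @ 291); take B (8 @ 107); take G (20 @ 245); take F (25 @ 204); take 11/35 of D → 86.74. Capacity used 84/84.
Total value = 1223.74

1223.74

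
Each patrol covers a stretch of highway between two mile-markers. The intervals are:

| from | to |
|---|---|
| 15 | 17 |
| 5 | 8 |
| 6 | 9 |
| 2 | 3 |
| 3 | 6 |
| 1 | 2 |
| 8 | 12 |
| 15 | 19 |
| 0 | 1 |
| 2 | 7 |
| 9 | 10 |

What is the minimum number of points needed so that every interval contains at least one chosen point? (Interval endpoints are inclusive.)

5

Sort by right endpoint; whenever an interval is uncovered, place a point at its right end.
By right end: [0,1]  [1,2]  [2,3]  [3,6]  [2,7]  [5,8]  [6,9]  [9,10]  [8,12]  [15,17]  [15,19]
[0,1] uncovered → point at 1; [2,3] uncovered → point at 3; [5,8] uncovered → point at 8; [9,10] uncovered → point at 10; [15,17] uncovered → point at 17.
Points: 1, 3, 8, 10, 17 (5 total).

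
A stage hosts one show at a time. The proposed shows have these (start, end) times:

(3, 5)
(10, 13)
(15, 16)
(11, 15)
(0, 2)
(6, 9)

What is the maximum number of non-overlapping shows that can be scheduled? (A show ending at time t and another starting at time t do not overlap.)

Sorted by end: (0,2)  (3,5)  (6,9)  (10,13)  (11,15)  (15,16)
take (0,2); take (3,5); take (6,9); take (10,13); take (15,16).
Selected 5 shows.

5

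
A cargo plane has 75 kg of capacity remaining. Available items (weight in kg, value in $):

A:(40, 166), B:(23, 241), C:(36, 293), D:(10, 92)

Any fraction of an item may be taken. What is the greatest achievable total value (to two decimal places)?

650.90

Greedy by value/weight ratio, highest first.
Ratios (sorted): B 10.48, D 9.20, C 8.14, A 4.15
take B (23 @ 241); take D (10 @ 92); take C (36 @ 293); take 6/40 of A → 24.90. Capacity used 75/75.
Total value = 650.90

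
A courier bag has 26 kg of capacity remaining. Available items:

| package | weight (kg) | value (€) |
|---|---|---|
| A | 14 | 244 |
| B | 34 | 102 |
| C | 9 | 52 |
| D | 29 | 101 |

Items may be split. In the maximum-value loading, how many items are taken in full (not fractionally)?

2

Sort by value per unit weight and fill in that order.
Order: A (244/14=17.43) > C (52/9=5.78) > D (101/29=3.48) > B (102/34=3.00)
Fill: take A (14 @ 244) → take C (9 @ 52) → take 3/29 of D → 10.45; 26/26 used.
2 item(s) taken whole; one partial (take 3/29 of D).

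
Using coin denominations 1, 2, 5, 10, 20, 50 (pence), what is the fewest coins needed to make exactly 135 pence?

135 − 2×50→35 − 1×20→15 − 1×10→5 − 1×5→0
Total coins = 2 + 1 + 1 + 1 = 5

5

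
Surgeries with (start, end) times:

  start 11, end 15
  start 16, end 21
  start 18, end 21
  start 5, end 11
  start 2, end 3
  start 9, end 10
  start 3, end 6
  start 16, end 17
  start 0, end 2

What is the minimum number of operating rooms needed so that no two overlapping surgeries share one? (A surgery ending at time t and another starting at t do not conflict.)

2

Events (time:±→running): 0:+→1 2:-→0 2:+→1 3:-→0 3:+→1 5:+→2 … peak 2.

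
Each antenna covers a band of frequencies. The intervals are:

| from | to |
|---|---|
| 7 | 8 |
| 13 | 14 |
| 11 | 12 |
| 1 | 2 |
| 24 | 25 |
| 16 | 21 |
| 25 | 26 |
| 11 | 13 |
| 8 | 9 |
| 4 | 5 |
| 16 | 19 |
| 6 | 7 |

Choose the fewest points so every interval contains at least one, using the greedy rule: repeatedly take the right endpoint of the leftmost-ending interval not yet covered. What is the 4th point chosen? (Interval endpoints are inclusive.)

9

Sort by right endpoint; whenever an interval is uncovered, place a point at its right end.
By right end: [1,2]  [4,5]  [6,7]  [7,8]  [8,9]  [11,12]  [11,13]  [13,14]  [16,19]  [16,21]  [24,25]  [25,26]
[1,2] uncovered → point at 2; [4,5] uncovered → point at 5; [6,7] uncovered → point at 7; [8,9] uncovered → point at 9; [11,12] uncovered → point at 12; [13,14] uncovered → point at 14; [16,19] uncovered → point at 19; [24,25] uncovered → point at 25.
Points: 2, 5, 7, 9, 12, 14, 19, 25 (8 total).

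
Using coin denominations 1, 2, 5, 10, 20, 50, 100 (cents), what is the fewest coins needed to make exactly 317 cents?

6

317 = 3×100 + 1×10 + 1×5 + 1×2
Total coins = 3 + 1 + 1 + 1 = 6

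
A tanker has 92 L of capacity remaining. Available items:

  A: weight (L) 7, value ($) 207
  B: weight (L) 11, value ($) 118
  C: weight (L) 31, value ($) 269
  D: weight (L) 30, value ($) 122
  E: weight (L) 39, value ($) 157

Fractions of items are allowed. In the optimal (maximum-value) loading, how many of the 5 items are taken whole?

Order: A (207/7=29.57) > B (118/11=10.73) > C (269/31=8.68) > D (122/30=4.07) > E (157/39=4.03)
Fill: take A (7 @ 207) → take B (11 @ 118) → take C (31 @ 269) → take D (30 @ 122) → take 13/39 of E → 52.33; 92/92 used.
4 item(s) taken whole; one partial (take 13/39 of E).

4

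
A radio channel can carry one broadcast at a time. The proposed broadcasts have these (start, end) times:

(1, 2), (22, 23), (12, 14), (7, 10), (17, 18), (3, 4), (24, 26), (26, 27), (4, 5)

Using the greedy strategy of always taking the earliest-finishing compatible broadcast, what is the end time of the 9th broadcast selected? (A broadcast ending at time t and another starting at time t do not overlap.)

Sort by end time and greedily take each interval whose start is ≥ the last chosen end.
Sorted by end: (1,2)  (3,4)  (4,5)  (7,10)  (12,14)  (17,18)  (22,23)  (24,26)  (26,27)
take (1,2); take (3,4); take (4,5); take (7,10); take (12,14); take (17,18); take (22,23); take (24,26); take (26,27).
Selected: (1,2) (3,4) (4,5) (7,10) (12,14) (17,18) (22,23) (24,26) (26,27)

27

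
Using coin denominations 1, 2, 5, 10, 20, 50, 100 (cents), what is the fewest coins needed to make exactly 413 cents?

7

Use the largest denomination that fits, subtract, and repeat.
413 = 4×100 + 1×10 + 1×2 + 1×1
Total coins = 4 + 1 + 1 + 1 = 7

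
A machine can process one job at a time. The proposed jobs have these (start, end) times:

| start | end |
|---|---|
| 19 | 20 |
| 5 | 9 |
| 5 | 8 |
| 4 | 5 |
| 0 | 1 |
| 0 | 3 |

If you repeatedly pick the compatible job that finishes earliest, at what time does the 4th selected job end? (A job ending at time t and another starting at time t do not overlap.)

Order by finish time; keep every interval that doesn't clash with the previous kept one.
Sorted by end: (0,1)  (0,3)  (4,5)  (5,8)  (5,9)  (19,20)
take (0,1); take (4,5); take (5,8); skip (5,9); take (19,20).
Selected: (0,1) (4,5) (5,8) (19,20)

20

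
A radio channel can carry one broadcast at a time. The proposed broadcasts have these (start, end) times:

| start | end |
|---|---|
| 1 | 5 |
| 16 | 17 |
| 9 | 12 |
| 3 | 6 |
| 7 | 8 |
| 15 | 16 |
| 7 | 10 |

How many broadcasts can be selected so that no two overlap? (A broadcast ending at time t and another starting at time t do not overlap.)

Order by finish time; keep every interval that doesn't clash with the previous kept one.
Sorted by end: (1,5)  (3,6)  (7,8)  (7,10)  (9,12)  (15,16)  (16,17)
take (1,5); take (7,8); take (9,12); take (15,16); take (16,17).
Selected 5 broadcasts.

5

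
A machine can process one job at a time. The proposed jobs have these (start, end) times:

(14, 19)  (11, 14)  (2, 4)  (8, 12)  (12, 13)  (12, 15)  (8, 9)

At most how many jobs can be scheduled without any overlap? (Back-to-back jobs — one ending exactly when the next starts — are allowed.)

4

Greedy by earliest finish: after sorting by end time, pick each interval compatible with the last pick.
Sorted by end: (2,4)  (8,9)  (8,12)  (12,13)  (11,14)  (12,15)  (14,19)
take (2,4); take (8,9); take (12,13); skip (11,14); take (14,19).
Selected 4 jobs.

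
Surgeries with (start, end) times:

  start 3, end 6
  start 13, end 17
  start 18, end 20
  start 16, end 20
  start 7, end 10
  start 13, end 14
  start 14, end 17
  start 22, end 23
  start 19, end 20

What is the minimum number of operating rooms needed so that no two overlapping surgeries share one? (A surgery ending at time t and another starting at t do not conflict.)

3

The answer is the maximum number of intervals overlapping at any instant.
starts: [3, 7, 13, 13, 14, 16, 18, 19, 22]
ends:   [6, 10, 14, 17, 17, 20, 20, 20, 23]
s3→1 e6→0 s7→1 e10→0 s13→1 s13→2 e14→1 s14→2 s16→3  — peak 3.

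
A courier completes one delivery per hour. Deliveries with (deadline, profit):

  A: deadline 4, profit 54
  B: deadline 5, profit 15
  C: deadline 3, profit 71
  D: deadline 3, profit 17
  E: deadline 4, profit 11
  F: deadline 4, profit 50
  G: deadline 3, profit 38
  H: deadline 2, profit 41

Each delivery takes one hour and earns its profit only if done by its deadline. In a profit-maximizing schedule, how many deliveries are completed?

Take jobs in profit order; each goes to the latest open slot no later than its deadline.
Profit order: C=71 A=54 F=50 H=41 G=38 D=17 B=15 E=11
Assign: C→slot 3, A→slot 4, F→slot 2, H→slot 1, G skipped, D skipped, B→slot 5, E skipped.
Slots: [1:H] [2:F] [3:C] [4:A] [5:B]
5 of 8 scheduled.

5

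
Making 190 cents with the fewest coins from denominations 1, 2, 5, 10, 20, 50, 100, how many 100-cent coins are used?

190 = 1×100 + 1×50 + 2×20
Count of 100: 1

1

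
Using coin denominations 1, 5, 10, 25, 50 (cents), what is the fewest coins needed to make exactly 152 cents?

5

Use the largest denomination that fits, subtract, and repeat.
152 − 3×50→2 − 2×1→0
Total coins = 3 + 2 = 5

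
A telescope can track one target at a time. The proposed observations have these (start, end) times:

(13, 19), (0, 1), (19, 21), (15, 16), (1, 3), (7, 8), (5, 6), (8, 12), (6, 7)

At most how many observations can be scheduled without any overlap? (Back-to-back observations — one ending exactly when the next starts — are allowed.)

Order by finish time; keep every interval that doesn't clash with the previous kept one.
Sorted by end: (0,1)  (1,3)  (5,6)  (6,7)  (7,8)  (8,12)  (15,16)  (13,19)  (19,21)
take (0,1); take (1,3); take (5,6); take (6,7); take (7,8); take (8,12); take (15,16); take (19,21).
Selected 8 observations.

8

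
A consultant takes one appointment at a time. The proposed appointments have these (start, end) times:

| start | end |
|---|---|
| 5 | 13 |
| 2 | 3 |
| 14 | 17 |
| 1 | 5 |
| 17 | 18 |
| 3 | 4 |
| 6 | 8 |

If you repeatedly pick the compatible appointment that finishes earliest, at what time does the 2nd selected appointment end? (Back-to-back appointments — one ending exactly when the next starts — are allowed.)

4

Sort by end time and greedily take each interval whose start is ≥ the last chosen end.
Sorted by end: (2,3)  (3,4)  (1,5)  (6,8)  (5,13)  (14,17)  (17,18)
take (2,3); take (3,4); take (6,8); take (14,17); take (17,18).
Selected: (2,3) (3,4) (6,8) (14,17) (17,18)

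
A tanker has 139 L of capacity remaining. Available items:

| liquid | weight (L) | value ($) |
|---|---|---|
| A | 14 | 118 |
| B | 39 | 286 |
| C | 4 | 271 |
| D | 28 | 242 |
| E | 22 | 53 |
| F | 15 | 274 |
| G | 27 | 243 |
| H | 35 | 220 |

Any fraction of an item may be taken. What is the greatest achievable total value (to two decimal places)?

Ratios (sorted): C 67.75, F 18.27, G 9.00, D 8.64, A 8.43, B 7.33, H 6.29, E 2.41
take C (4 @ 271); take F (15 @ 274); take G (27 @ 243); take D (28 @ 242); take A (14 @ 118); take B (39 @ 286); take 12/35 of H → 75.43. Capacity used 139/139.
Total value = 1509.43

1509.43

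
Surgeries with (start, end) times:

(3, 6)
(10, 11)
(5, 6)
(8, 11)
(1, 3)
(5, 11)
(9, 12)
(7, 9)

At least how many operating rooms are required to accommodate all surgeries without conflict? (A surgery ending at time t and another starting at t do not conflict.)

starts: [1, 3, 5, 5, 7, 8, 9, 10]
ends:   [3, 6, 6, 9, 11, 11, 11, 12]
s1→1 e3→0 s3→1 s5→2 s5→3 e6→2 e6→1 s7→2 s8→3 e9→2 s9→3 s10→4  — peak 4.

4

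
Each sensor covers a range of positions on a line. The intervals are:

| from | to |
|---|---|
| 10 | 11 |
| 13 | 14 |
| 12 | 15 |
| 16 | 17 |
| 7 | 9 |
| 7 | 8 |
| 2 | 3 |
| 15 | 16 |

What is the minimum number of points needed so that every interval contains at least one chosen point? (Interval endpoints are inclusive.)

5

By right end: [2,3]  [7,8]  [7,9]  [10,11]  [13,14]  [12,15]  [15,16]  [16,17]
[2,3] uncovered → point at 3; [7,8] uncovered → point at 8; [10,11] uncovered → point at 11; [13,14] uncovered → point at 14; [15,16] uncovered → point at 16.
Points: 3, 8, 11, 14, 16 (5 total).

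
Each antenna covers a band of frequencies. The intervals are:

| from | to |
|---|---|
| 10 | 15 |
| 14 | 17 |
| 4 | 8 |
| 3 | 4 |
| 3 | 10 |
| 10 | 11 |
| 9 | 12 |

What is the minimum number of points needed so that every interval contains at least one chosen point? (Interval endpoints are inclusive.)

Process intervals by earliest right end; each time one isn't hit yet, stab at its right endpoint.
Sorted: [3,4] [4,8] [3,10] [10,11] [9,12] [10,15] [14,17]
{[3,4],[4,8],[3,10]} hit by 4; {[10,11],[9,12],[10,15]} hit by 11; {[14,17]} hit by 17.
Points: 4, 11, 17 (3 total).

3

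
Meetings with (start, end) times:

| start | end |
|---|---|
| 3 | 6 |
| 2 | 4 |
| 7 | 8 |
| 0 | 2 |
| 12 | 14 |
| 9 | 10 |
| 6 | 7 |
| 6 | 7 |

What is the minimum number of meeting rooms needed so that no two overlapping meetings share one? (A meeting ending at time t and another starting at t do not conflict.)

2

Events (time:±→running): 0:+→1 2:-→0 2:+→1 3:+→2 … peak 2.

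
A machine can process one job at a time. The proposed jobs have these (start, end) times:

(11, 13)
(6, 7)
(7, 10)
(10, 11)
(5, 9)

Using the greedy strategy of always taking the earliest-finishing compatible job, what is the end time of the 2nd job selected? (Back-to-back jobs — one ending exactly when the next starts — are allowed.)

Sorted by end: (6,7)  (5,9)  (7,10)  (10,11)  (11,13)
take (6,7); take (7,10); take (10,11); take (11,13).
Selected: (6,7) (7,10) (10,11) (11,13)

10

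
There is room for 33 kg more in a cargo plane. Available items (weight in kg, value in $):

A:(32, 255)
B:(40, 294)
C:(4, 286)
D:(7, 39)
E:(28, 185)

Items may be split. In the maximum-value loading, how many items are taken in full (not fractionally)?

Sort by value per unit weight and fill in that order.
Ratios (sorted): C 71.50, A 7.97, B 7.35, E 6.61, D 5.57
take C (4 @ 286); take 29/32 of A → 231.09. Capacity used 33/33.
1 item(s) taken whole; one partial (take 29/32 of A).

1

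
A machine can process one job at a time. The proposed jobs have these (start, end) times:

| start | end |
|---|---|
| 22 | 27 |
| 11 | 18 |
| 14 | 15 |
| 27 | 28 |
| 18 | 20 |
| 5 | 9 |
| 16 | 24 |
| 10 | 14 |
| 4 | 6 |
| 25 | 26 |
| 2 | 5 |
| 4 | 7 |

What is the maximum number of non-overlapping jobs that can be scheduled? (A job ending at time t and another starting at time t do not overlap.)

Greedy by earliest finish: after sorting by end time, pick each interval compatible with the last pick.
Sorted by end: (2,5)  (4,6)  (4,7)  (5,9)  (10,14)  (14,15)  (11,18)  (18,20)  (16,24)  (25,26)  (22,27)  (27,28)
take (2,5); take (5,9); take (10,14); take (14,15); take (18,20); take (25,26); take (27,28).
Selected 7 jobs.

7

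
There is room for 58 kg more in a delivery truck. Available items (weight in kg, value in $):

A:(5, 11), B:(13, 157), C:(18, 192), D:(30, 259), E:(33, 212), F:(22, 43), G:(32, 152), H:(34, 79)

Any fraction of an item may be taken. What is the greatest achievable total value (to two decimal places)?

Ratios (sorted): B 12.08, C 10.67, D 8.63, E 6.42, G 4.75, H 2.32, A 2.20, F 1.95
take B (13 @ 157); take C (18 @ 192); take 27/30 of D → 233.10. Capacity used 58/58.
Total value = 582.10

582.10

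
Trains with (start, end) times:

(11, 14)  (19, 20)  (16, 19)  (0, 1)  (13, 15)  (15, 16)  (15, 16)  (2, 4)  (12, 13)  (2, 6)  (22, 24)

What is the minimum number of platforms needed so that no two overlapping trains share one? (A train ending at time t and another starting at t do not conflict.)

2

Events (time:±→running): 0:+→1 1:-→0 2:+→1 2:+→2 … peak 2.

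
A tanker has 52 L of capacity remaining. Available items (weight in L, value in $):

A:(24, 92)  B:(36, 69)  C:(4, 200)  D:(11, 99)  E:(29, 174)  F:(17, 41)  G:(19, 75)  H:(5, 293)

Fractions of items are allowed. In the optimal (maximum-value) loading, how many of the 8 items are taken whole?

Ratios (sorted): H 58.60, C 50.00, D 9.00, E 6.00, G 3.95, A 3.83, F 2.41, B 1.92
take H (5 @ 293); take C (4 @ 200); take D (11 @ 99); take E (29 @ 174); take 3/19 of G → 11.84. Capacity used 52/52.
4 item(s) taken whole; one partial (take 3/19 of G).

4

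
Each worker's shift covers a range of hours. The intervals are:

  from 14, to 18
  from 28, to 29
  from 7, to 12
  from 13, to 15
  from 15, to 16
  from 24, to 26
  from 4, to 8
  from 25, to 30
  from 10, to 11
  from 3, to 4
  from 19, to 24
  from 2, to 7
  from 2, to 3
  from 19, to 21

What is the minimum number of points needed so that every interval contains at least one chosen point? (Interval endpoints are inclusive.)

Sorted: [2,3] [3,4] [2,7] [4,8] [10,11] [7,12] [13,15] [15,16] [14,18] [19,21] [19,24] [24,26] [28,29] [25,30]
{[2,3],[3,4],[2,7]} hit by 3; {[4,8]} hit by 8; {[10,11],[7,12]} hit by 11; {[13,15],[15,16],[14,18]} hit by 15; {[19,21],[19,24]} hit by 21; {[24,26]} hit by 26; {[28,29],[25,30]} hit by 29.
Points: 3, 8, 11, 15, 21, 26, 29 (7 total).

7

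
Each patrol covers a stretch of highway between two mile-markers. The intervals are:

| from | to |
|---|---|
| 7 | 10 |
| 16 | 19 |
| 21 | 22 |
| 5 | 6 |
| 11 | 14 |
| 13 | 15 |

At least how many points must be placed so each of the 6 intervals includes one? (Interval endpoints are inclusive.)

5

Sorted: [5,6] [7,10] [11,14] [13,15] [16,19] [21,22]
{[5,6]} hit by 6; {[7,10]} hit by 10; {[11,14],[13,15]} hit by 14; {[16,19]} hit by 19; {[21,22]} hit by 22.
Points: 6, 10, 14, 19, 22 (5 total).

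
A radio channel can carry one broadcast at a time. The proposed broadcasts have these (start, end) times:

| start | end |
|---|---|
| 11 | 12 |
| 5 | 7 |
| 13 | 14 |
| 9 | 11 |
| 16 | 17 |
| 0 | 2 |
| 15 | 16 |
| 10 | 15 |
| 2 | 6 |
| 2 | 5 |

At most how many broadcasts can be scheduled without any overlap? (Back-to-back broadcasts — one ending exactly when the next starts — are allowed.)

8

Order by finish time; keep every interval that doesn't clash with the previous kept one.
By end time: (0,2), (2,5), (2,6), (5,7), (9,11), (11,12), (13,14), (10,15), (15,16), (16,17).
Pick (0,2); next start ≥ 2 → (2,5); next start ≥ 5 → (5,7); next start ≥ 7 → (9,11); next start ≥ 11 → (11,12); next start ≥ 12 → (13,14); next start ≥ 14 → (15,16); next start ≥ 16 → (16,17).
Selected 8 broadcasts.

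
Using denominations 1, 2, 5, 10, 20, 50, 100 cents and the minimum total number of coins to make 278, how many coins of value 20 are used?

1

Use the largest denomination that fits, subtract, and repeat.
278 = 2×100 + 1×50 + 1×20 + 1×5 + 1×2 + 1×1
Count of 20: 1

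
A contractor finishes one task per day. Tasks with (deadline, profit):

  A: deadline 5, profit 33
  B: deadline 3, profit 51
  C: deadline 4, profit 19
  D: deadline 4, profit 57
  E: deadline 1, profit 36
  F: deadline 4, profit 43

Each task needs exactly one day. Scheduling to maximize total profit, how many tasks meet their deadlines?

Take jobs in profit order; each goes to the latest open slot no later than its deadline.
By profit: D(d4,57), B(d3,51), F(d4,43), E(d1,36), A(d5,33), C(d4,19)
D→slot 4; B→slot 3; F→slot 2; E→slot 1; A→slot 5; C skipped.
5 of 6 scheduled.

5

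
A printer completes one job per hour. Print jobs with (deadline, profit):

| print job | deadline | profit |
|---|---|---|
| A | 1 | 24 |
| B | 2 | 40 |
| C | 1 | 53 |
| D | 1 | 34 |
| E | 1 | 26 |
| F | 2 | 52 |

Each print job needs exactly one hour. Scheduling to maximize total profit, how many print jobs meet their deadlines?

2

Profit order: C=53 F=52 B=40 D=34 E=26 A=24
Assign: C→slot 1, F→slot 2, B skipped, D skipped, E skipped, A skipped.
Slots: [1:C] [2:F]
2 of 6 scheduled.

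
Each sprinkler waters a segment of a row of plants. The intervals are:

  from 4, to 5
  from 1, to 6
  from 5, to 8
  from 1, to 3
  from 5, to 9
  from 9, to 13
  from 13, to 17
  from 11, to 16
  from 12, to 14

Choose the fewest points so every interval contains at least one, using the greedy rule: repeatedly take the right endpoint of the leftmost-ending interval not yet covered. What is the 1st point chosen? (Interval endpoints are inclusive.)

Sorted: [1,3] [4,5] [1,6] [5,8] [5,9] [9,13] [12,14] [11,16] [13,17]
{[1,3]} hit by 3; {[4,5],[1,6],[5,8],[5,9]} hit by 5; {[9,13],[12,14],[11,16],[13,17]} hit by 13.
Points: 3, 5, 13 (3 total).

3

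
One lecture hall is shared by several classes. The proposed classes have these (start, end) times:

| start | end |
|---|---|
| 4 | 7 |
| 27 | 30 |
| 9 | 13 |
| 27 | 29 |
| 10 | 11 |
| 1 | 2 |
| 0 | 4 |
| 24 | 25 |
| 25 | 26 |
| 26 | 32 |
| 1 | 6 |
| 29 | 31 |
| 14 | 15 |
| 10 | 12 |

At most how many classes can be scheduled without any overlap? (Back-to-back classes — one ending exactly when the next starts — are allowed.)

Greedy by earliest finish: after sorting by end time, pick each interval compatible with the last pick.
Sorted by end: (1,2)  (0,4)  (1,6)  (4,7)  (10,11)  (10,12)  (9,13)  (14,15)  (24,25)  (25,26)  (27,29)  (27,30)  (29,31)  (26,32)
take (1,2); skip (0,4); take (4,7); take (10,11); take (14,15); take (24,25); take (25,26); take (27,29); skip (27,30); take (29,31).
Selected 8 classes.

8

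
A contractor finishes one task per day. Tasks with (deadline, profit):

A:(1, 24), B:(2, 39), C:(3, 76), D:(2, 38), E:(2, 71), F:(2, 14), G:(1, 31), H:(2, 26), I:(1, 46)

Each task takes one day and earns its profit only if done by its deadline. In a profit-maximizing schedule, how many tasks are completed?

3

Take jobs in profit order; each goes to the latest open slot no later than its deadline.
By profit: C(d3,76), E(d2,71), I(d1,46), B(d2,39), D(d2,38), G(d1,31), H(d2,26), A(d1,24), F(d2,14)
C→slot 3; E→slot 2; I→slot 1; B skipped; D skipped; G skipped; H skipped; A skipped; F skipped.
3 of 9 scheduled.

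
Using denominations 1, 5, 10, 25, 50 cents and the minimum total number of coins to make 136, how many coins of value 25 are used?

1

Use the largest denomination that fits, subtract, and repeat.
136 = 2×50 + 1×25 + 1×10 + 1×1
Count of 25: 1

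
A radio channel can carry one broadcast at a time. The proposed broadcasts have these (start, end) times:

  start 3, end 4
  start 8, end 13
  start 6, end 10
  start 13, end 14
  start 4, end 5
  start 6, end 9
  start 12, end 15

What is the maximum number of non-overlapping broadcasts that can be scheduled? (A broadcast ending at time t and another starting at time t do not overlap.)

Greedy by earliest finish: after sorting by end time, pick each interval compatible with the last pick.
Sorted by end: (3,4)  (4,5)  (6,9)  (6,10)  (8,13)  (13,14)  (12,15)
take (3,4); take (4,5); take (6,9); take (13,14).
Selected 4 broadcasts.

4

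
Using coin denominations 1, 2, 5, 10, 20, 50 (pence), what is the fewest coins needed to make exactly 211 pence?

Greedy: take as many of the largest coin as possible, then repeat with the remainder.
211 − 4×50→11 − 1×10→1 − 1×1→0
Total coins = 4 + 1 + 1 = 6

6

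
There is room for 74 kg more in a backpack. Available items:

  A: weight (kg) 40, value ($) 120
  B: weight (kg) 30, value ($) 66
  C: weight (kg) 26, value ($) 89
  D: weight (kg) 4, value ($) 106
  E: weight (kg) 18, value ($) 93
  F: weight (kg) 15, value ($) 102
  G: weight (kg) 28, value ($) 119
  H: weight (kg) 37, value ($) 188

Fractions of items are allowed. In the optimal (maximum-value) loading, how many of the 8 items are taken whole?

Sort by value per unit weight and fill in that order.
Ratios (sorted): D 26.50, F 6.80, E 5.17, H 5.08, G 4.25, C 3.42, A 3.00, B 2.20
take D (4 @ 106); take F (15 @ 102); take E (18 @ 93); take H (37 @ 188). Capacity used 74/74.
4 item(s) taken whole.

4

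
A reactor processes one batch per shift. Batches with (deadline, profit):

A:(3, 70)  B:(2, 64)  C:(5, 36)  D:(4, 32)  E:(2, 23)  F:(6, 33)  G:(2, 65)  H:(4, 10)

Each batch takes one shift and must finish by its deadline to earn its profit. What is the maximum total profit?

300

By profit: A(d3,70), G(d2,65), B(d2,64), C(d5,36), F(d6,33), D(d4,32), E(d2,23), H(d4,10)
A→slot 3; G→slot 2; B→slot 1; C→slot 5; F→slot 6; D→slot 4; E skipped; H skipped.
Profit = 64 + 65 + 70 + 32 + 36 + 33 = 300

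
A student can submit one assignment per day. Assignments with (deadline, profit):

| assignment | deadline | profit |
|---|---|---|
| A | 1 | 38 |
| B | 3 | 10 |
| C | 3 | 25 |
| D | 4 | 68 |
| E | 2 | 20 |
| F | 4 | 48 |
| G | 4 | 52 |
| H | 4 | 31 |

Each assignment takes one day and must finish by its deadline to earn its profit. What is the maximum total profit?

206

By profit: D(d4,68), G(d4,52), F(d4,48), A(d1,38), H(d4,31), C(d3,25), E(d2,20), B(d3,10)
D→slot 4; G→slot 3; F→slot 2; A→slot 1; H skipped; C skipped; E skipped; B skipped.
Profit = 38 + 48 + 52 + 68 = 206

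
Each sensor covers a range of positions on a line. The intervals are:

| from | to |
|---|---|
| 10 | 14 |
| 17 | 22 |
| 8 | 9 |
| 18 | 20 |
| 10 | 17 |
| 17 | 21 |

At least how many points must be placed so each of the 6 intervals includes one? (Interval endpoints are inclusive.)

Process intervals by earliest right end; each time one isn't hit yet, stab at its right endpoint.
By right end: [8,9]  [10,14]  [10,17]  [18,20]  [17,21]  [17,22]
[8,9] uncovered → point at 9; [10,14] uncovered → point at 14; [18,20] uncovered → point at 20.
Points: 9, 14, 20 (3 total).

3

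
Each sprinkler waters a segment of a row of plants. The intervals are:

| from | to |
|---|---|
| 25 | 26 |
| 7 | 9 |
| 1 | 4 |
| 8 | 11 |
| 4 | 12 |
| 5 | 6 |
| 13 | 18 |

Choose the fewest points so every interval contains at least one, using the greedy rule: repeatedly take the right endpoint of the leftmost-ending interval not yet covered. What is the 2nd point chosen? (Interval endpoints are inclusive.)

6

Sort by right endpoint; whenever an interval is uncovered, place a point at its right end.
By right end: [1,4]  [5,6]  [7,9]  [8,11]  [4,12]  [13,18]  [25,26]
[1,4] uncovered → point at 4; [5,6] uncovered → point at 6; [7,9] uncovered → point at 9; [13,18] uncovered → point at 18; [25,26] uncovered → point at 26.
Points: 4, 6, 9, 18, 26 (5 total).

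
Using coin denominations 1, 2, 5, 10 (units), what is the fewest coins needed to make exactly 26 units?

4

Greedy: take as many of the largest coin as possible, then repeat with the remainder.
26 = 2×10 + 1×5 + 1×1
Total coins = 2 + 1 + 1 = 4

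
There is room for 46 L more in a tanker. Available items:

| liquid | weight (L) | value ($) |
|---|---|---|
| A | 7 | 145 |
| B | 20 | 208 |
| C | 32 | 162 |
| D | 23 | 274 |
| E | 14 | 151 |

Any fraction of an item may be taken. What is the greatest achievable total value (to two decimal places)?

Order: A (145/7=20.71) > D (274/23=11.91) > E (151/14=10.79) > B (208/20=10.40) > C (162/32=5.06)
Fill: take A (7 @ 145) → take D (23 @ 274) → take E (14 @ 151) → take 2/20 of B → 20.80; 46/46 used.
Total value = 590.80

590.80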